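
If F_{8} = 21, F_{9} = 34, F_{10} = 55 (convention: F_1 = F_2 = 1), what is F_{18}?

2584

By the addition formula F_{m+n} = F_m F_{n+1} + F_{m−1} F_n with m=9, n=9: F_{18} = 34·55 + 21·34 = 1870 + 714 = 2584.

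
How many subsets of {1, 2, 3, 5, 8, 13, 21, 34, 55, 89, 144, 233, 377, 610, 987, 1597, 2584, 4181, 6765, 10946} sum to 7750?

7750 = 6765+610+233+89+34+13+5+1 = 6765+610+233+89+34+13+3+2+1 = 4181+2584+610+233+89+34+13+5+1 = … (18 more), for 21 in all.

21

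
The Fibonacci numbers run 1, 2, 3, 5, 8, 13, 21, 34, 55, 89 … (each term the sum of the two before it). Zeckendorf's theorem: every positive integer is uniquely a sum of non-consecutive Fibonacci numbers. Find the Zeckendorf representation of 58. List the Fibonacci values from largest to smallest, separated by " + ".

Greedily peel off the largest Fibonacci term at each step:
58 − 55 = 3
3 − 3 = 0
So 58 = 55 + 3, with no two terms consecutive in the sequence.

55 + 3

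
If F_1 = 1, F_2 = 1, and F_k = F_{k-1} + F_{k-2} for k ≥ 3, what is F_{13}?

Iterating the recurrence up to F_{9} = 34 and F_{8} = 21:
F_{10} = F_{9} + F_{8} = 34 + 21 = 55
F_{11} = F_{10} + F_{9} = 55 + 34 = 89
F_{12} = F_{11} + F_{10} = 89 + 55 = 144
F_{13} = F_{12} + F_{11} = 144 + 89 = 233

233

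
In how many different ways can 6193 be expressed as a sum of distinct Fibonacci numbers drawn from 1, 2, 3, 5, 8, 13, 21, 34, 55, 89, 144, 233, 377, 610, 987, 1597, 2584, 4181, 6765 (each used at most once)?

27

Each representation comes from the Zeckendorf form by replacing some F_k with F_{k−1} + F_{k−2} where possible.
6193 = 4181+1597+377+34+3+1 = 4181+1597+377+21+13+3+1 = 4181+1597+233+144+34+3+1 = 4181+987+610+377+34+3+1 = … (23 more), for 27 in all.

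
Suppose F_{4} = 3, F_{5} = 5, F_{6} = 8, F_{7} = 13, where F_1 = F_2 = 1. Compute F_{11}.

By the addition formula F_{m+n} = F_m F_{n+1} + F_{m−1} F_n with m=7, n=4: F_{11} = 13·5 + 8·3 = 65 + 24 = 89.

89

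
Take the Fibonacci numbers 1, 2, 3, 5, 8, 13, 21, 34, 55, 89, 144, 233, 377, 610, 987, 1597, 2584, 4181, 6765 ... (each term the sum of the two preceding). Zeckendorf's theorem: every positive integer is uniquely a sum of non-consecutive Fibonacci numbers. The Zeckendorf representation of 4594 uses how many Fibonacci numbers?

4

Repeatedly subtract the largest Fibonacci number that fits:
4181 ≤ 4594 < 6765, so take 4181; remainder 413
377 ≤ 413 < 610, so take 377; remainder 36
34 ≤ 36 < 55, so take 34; remainder 2
2 ≤ 2 < 3, so take 2; remainder 0
4594 = 4181 + 377 + 34 + 2, which has 4 terms.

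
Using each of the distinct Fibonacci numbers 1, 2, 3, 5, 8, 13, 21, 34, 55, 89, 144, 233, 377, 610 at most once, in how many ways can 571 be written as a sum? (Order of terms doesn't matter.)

571 = 377+144+34+13+3 = 377+144+34+13+2+1 = 377+144+34+8+5+3 = 377+89+55+34+13+3 = … (14 more), for 18 in all.

18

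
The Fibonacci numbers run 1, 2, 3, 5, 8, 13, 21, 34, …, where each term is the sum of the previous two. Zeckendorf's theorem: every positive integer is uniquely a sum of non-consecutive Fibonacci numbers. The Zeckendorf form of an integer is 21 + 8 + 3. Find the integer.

21 + 8 + 3 = 32.

32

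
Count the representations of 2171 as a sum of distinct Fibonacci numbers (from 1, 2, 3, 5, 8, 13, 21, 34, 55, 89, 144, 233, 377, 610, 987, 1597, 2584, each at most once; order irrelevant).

24

Each representation comes from the Zeckendorf form by replacing some F_k with F_{k−1} + F_{k−2} where possible.
2171 = 1597+377+144+34+13+5+1 = 1597+377+144+34+13+3+2+1 = 1597+377+89+55+34+13+5+1 = … (21 more), for 24 in all.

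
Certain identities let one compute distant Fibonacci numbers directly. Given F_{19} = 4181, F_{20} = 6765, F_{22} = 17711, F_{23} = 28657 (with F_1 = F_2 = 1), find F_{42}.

267914296

By the addition formula F_{m+n} = F_m F_{n+1} + F_{m−1} F_n with m=20, n=22: F_{42} = 6765·28657 + 4181·17711 = 193864605 + 74049691 = 267914296.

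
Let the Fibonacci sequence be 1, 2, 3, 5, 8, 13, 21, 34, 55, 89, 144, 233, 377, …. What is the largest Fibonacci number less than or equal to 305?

233

233 ≤ 305 < 377, so the largest Fibonacci number not exceeding 305 is 233.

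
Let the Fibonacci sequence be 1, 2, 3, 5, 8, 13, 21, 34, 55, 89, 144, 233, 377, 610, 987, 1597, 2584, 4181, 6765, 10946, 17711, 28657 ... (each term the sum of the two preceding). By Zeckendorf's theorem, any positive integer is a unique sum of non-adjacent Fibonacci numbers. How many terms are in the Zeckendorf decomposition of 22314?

Repeatedly subtract the largest Fibonacci number that fits:
take 17711 (≤ 22314); 22314 − 17711 = 4603
take 4181 (≤ 4603); 4603 − 4181 = 422
take 377 (≤ 422); 422 − 377 = 45
take 34 (≤ 45); 45 − 34 = 11
take 8 (≤ 11); 11 − 8 = 3
take 3 (≤ 3); 3 − 3 = 0
22314 = 17711 + 4181 + 377 + 34 + 8 + 3, which has 6 terms.

6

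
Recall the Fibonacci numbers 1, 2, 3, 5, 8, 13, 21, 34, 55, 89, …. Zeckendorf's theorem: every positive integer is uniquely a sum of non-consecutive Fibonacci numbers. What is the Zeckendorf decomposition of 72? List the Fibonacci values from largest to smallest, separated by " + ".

55 + 13 + 3 + 1

Repeatedly subtract the largest Fibonacci number that fits:
subtract 55 from 72: 17 remains
subtract 13 from 17: 4 remains
subtract 3 from 4: 1 remains
subtract 1 from 1: 0 remains
So 72 = 55 + 13 + 3 + 1, with no two terms consecutive in the sequence.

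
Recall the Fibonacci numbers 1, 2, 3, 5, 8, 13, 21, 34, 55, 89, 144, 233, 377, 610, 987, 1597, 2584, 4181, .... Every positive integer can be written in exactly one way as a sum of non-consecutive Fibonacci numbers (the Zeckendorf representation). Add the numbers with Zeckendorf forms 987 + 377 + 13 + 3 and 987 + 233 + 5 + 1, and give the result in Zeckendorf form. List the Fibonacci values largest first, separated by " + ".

2584 + 21 + 1

The two numbers are 1380 and 1226, so their sum is 2606.
Repeatedly subtract the largest Fibonacci number that fits:
largest Fibonacci ≤ 2606 is 2584; 2606 − 2584 = 22
largest Fibonacci ≤ 22 is 21; 22 − 21 = 1
largest Fibonacci ≤ 1 is 1; 1 − 1 = 0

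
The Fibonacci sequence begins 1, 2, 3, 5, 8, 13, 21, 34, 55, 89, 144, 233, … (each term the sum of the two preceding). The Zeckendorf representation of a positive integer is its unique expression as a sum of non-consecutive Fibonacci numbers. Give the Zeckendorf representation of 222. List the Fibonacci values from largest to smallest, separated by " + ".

222 − 144 = 78
78 − 55 = 23
23 − 21 = 2
2 − 2 = 0
So 222 = 144 + 55 + 21 + 2, with no two terms consecutive in the sequence.

144 + 55 + 21 + 2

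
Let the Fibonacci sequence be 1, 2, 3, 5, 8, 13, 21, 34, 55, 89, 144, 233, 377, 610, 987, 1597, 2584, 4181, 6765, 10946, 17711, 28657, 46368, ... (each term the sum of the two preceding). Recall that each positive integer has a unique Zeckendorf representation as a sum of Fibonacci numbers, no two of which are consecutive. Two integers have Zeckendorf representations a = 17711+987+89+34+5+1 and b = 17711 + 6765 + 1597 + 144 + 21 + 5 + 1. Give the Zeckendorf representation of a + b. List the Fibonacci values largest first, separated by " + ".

28657 + 10946 + 4181 + 987 + 233 + 55 + 8 + 3 + 1

The two numbers are 18827 and 26244, so their sum is 45071.
45071 − 28657 = 16414
16414 − 10946 = 5468
5468 − 4181 = 1287
1287 − 987 = 300
300 − 233 = 67
67 − 55 = 12
12 − 8 = 4
4 − 3 = 1
1 − 1 = 0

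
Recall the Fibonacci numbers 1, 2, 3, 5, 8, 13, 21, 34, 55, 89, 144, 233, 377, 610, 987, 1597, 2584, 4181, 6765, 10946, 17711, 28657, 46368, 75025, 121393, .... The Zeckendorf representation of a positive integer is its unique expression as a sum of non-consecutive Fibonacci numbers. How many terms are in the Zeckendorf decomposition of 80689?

8

Repeatedly subtract the largest Fibonacci number that fits:
80689 − 75025 = 5664
5664 − 4181 = 1483
1483 − 987 = 496
496 − 377 = 119
119 − 89 = 30
30 − 21 = 9
9 − 8 = 1
1 − 1 = 0
80689 = 75025 + 4181 + 987 + 377 + 89 + 21 + 8 + 1, which has 8 terms.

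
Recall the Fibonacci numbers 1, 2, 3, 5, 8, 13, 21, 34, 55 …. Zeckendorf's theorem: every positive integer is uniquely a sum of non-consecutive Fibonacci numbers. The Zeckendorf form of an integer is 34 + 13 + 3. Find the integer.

50

34 + 13 + 3 = 50.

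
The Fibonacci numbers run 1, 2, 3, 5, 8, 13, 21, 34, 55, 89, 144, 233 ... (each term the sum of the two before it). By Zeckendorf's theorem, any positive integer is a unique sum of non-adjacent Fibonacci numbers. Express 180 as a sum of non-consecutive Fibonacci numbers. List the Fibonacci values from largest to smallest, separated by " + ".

144 + 34 + 2

Greedily peel off the largest Fibonacci term at each step:
largest Fibonacci ≤ 180 is 144; 180 − 144 = 36
largest Fibonacci ≤ 36 is 34; 36 − 34 = 2
largest Fibonacci ≤ 2 is 2; 2 − 2 = 0
So 180 = 144 + 34 + 2, with no two terms consecutive in the sequence.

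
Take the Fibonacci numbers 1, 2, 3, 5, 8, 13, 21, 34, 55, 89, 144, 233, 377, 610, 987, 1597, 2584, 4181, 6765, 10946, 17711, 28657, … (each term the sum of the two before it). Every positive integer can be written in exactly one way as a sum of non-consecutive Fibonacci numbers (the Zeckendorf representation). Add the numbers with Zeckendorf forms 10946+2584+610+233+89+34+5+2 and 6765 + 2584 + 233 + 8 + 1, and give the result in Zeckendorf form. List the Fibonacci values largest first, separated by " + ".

The two numbers are 14503 and 9591, so their sum is 24094.
Greedy algorithm:
subtract 17711 from 24094: 6383 remains
subtract 4181 from 6383: 2202 remains
subtract 1597 from 2202: 605 remains
subtract 377 from 605: 228 remains
subtract 144 from 228: 84 remains
subtract 55 from 84: 29 remains
subtract 21 from 29: 8 remains
subtract 8 from 8: 0 remains

17711 + 4181 + 1597 + 377 + 144 + 55 + 21 + 8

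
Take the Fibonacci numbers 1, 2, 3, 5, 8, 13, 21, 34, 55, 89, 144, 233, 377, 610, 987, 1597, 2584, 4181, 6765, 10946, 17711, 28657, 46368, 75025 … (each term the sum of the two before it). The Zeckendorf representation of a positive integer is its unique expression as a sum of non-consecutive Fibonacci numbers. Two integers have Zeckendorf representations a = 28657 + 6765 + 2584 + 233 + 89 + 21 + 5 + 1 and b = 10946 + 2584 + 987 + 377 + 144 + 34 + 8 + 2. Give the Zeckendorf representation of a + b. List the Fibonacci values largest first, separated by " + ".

46368 + 6765 + 233 + 55 + 13 + 3

The two numbers are 38355 and 15082, so their sum is 53437.
53437 − 46368 = 7069
7069 − 6765 = 304
304 − 233 = 71
71 − 55 = 16
16 − 13 = 3
3 − 3 = 0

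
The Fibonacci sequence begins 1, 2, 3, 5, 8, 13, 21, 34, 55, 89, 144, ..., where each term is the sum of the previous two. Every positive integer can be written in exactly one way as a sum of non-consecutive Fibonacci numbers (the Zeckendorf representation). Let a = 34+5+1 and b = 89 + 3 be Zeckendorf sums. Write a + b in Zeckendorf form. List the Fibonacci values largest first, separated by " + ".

89 + 34 + 8 + 1

The two numbers are 40 and 92, so their sum is 132.
132: greatest Fibonacci not exceeding it is 89, leaving 43
43: greatest Fibonacci not exceeding it is 34, leaving 9
9: greatest Fibonacci not exceeding it is 8, leaving 1
1: greatest Fibonacci not exceeding it is 1, leaving 0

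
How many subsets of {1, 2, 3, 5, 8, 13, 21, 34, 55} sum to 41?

2

Each representation comes from the Zeckendorf form by replacing some F_k with F_{k−1} + F_{k−2} where possible.
41 = 34+5+2 = 21+13+5+2 — 2 representations.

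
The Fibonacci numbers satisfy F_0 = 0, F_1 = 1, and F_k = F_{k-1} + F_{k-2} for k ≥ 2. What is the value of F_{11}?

89

Iterating the recurrence up to F_{4} = 3 and F_{3} = 2:
F_{5} = F_{4} + F_{3} = 3 + 2 = 5
F_{6} = F_{5} + F_{4} = 5 + 3 = 8
F_{7} = F_{6} + F_{5} = 8 + 5 = 13
F_{8} = F_{7} + F_{6} = 13 + 8 = 21
F_{9} = F_{8} + F_{7} = 21 + 13 = 34
F_{10} = F_{9} + F_{8} = 34 + 21 = 55
F_{11} = F_{10} + F_{9} = 55 + 34 = 89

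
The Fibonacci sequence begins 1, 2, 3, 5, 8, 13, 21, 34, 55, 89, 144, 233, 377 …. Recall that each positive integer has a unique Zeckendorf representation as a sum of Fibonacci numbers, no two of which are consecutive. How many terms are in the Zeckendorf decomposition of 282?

233 ≤ 282 < 377, so take 233; remainder 49
34 ≤ 49 < 55, so take 34; remainder 15
13 ≤ 15 < 21, so take 13; remainder 2
2 ≤ 2 < 3, so take 2; remainder 0
282 = 233 + 34 + 13 + 2, which has 4 terms.

4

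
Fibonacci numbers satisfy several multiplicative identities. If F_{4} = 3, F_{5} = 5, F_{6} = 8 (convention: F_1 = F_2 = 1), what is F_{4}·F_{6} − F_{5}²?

-1

3·8 − 5² = 24 − 25 = -1. (Cassini's identity: F_{k−1}F_{k+1} − F_k² = (−1)^k.)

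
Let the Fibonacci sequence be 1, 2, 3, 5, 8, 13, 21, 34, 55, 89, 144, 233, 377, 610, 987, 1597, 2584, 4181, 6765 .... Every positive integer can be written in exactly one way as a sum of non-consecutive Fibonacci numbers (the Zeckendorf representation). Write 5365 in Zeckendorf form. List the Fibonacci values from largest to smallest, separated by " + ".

4181 + 987 + 144 + 34 + 13 + 5 + 1

Greedy algorithm:
take 4181 (≤ 5365); 5365 − 4181 = 1184
take 987 (≤ 1184); 1184 − 987 = 197
take 144 (≤ 197); 197 − 144 = 53
take 34 (≤ 53); 53 − 34 = 19
take 13 (≤ 19); 19 − 13 = 6
take 5 (≤ 6); 6 − 5 = 1
take 1 (≤ 1); 1 − 1 = 0
So 5365 = 4181 + 987 + 144 + 34 + 13 + 5 + 1, with no two terms consecutive in the sequence.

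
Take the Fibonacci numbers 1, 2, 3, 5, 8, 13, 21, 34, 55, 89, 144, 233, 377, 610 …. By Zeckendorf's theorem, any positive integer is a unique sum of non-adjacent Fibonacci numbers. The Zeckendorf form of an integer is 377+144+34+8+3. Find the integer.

377+144+34+8+3 = 566.

566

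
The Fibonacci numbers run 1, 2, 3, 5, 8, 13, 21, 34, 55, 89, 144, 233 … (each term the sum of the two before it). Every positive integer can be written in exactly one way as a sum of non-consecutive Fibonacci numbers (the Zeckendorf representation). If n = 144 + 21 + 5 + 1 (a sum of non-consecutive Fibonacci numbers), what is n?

171

144 + 21 + 5 + 1 = 171.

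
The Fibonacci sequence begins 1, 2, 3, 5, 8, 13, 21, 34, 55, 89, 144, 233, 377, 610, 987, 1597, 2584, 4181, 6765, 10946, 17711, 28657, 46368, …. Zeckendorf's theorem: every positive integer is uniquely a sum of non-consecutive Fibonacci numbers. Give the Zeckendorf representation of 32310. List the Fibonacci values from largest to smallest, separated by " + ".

28657 + 2584 + 987 + 55 + 21 + 5 + 1

Repeatedly subtract the largest Fibonacci number that fits:
32310: greatest Fibonacci not exceeding it is 28657, leaving 3653
3653: greatest Fibonacci not exceeding it is 2584, leaving 1069
1069: greatest Fibonacci not exceeding it is 987, leaving 82
82: greatest Fibonacci not exceeding it is 55, leaving 27
27: greatest Fibonacci not exceeding it is 21, leaving 6
6: greatest Fibonacci not exceeding it is 5, leaving 1
1: greatest Fibonacci not exceeding it is 1, leaving 0
So 32310 = 28657 + 2584 + 987 + 55 + 21 + 5 + 1, with no two terms consecutive in the sequence.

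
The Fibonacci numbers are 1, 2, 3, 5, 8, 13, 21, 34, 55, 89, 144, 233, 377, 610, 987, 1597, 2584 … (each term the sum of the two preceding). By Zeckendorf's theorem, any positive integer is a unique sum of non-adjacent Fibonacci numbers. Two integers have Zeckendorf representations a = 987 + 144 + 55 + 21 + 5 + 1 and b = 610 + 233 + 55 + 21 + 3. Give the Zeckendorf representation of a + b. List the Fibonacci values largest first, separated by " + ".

1597 + 377 + 144 + 13 + 3 + 1

The two numbers are 1213 and 922, so their sum is 2135.
Greedy algorithm:
2135: greatest Fibonacci not exceeding it is 1597, leaving 538
538: greatest Fibonacci not exceeding it is 377, leaving 161
161: greatest Fibonacci not exceeding it is 144, leaving 17
17: greatest Fibonacci not exceeding it is 13, leaving 4
4: greatest Fibonacci not exceeding it is 3, leaving 1
1: greatest Fibonacci not exceeding it is 1, leaving 0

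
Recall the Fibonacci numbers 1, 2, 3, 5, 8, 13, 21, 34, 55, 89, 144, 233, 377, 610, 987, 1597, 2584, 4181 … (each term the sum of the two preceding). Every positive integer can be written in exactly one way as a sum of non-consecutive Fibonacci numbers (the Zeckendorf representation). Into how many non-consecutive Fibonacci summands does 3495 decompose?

Repeatedly subtract the largest Fibonacci number that fits:
2584 ≤ 3495 < 4181, so take 2584; remainder 911
610 ≤ 911 < 987, so take 610; remainder 301
233 ≤ 301 < 377, so take 233; remainder 68
55 ≤ 68 < 89, so take 55; remainder 13
13 ≤ 13 < 21, so take 13; remainder 0
3495 = 2584 + 610 + 233 + 55 + 13, which has 5 terms.

5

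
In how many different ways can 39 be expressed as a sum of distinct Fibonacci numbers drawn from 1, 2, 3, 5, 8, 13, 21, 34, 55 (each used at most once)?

Each representation comes from the Zeckendorf form by replacing some F_k with F_{k−1} + F_{k−2} where possible.
39 = 34+5 = 34+3+2 = 21+13+5 = … (2 more), for 5 in all.

5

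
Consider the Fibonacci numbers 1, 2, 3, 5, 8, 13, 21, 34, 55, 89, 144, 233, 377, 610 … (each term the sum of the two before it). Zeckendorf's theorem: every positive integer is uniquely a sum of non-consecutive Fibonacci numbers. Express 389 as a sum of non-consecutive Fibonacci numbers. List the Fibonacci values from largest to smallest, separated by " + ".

377 + 8 + 3 + 1

389 − 377 = 12
12 − 8 = 4
4 − 3 = 1
1 − 1 = 0
So 389 = 377 + 8 + 3 + 1, with no two terms consecutive in the sequence.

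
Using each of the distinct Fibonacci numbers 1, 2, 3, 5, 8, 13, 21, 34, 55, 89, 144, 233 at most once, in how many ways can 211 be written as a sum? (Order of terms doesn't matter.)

Starting from the Zeckendorf form and repeatedly splitting a term F_k into F_{k−1} + F_{k−2} (when neither is already used) reaches every representation.
211 = 144+55+8+3+1 = 144+34+21+8+3+1 = 89+55+34+21+8+3+1 — 3 representations.

3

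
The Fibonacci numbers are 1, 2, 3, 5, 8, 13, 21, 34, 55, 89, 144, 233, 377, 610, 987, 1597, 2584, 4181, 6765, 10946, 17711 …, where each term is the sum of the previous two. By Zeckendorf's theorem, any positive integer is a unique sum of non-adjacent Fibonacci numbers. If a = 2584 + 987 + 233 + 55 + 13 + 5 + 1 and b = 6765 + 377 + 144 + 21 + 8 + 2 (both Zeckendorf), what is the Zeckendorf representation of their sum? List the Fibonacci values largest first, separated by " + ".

10946 + 233 + 13 + 3

The two numbers are 3878 and 7317, so their sum is 11195.
11195: greatest Fibonacci not exceeding it is 10946, leaving 249
249: greatest Fibonacci not exceeding it is 233, leaving 16
16: greatest Fibonacci not exceeding it is 13, leaving 3
3: greatest Fibonacci not exceeding it is 3, leaving 0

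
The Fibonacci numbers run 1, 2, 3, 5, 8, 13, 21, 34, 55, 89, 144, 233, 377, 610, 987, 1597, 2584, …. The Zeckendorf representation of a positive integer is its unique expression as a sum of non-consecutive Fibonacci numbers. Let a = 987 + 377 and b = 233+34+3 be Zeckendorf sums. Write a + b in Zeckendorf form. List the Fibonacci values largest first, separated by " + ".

1597 + 34 + 3

The two numbers are 1364 and 270, so their sum is 1634.
1597 ≤ 1634 < 2584, so take 1597; remainder 37
34 ≤ 37 < 55, so take 34; remainder 3
3 ≤ 3 < 5, so take 3; remainder 0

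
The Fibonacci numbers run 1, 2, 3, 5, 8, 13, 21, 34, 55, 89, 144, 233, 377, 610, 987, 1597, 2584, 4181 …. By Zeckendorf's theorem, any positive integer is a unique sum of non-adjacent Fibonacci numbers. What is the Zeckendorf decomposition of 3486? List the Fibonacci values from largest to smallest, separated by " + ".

3486 − 2584 = 902
902 − 610 = 292
292 − 233 = 59
59 − 55 = 4
4 − 3 = 1
1 − 1 = 0
So 3486 = 2584 + 610 + 233 + 55 + 3 + 1, with no two terms consecutive in the sequence.

2584 + 610 + 233 + 55 + 3 + 1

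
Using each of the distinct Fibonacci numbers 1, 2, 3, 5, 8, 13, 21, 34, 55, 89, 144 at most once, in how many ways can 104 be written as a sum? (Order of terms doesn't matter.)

Starting from the Zeckendorf form and repeatedly splitting a term F_k into F_{k−1} + F_{k−2} (when neither is already used) reaches every representation.
104 = 89+13+2 = 89+8+5+2 = 55+34+13+2 = 55+34+8+5+2 = 55+21+13+8+5+2 — 5 representations.

5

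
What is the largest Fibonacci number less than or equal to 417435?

317811 ≤ 417435 < 514229, so the largest Fibonacci number not exceeding 417435 is 317811.

317811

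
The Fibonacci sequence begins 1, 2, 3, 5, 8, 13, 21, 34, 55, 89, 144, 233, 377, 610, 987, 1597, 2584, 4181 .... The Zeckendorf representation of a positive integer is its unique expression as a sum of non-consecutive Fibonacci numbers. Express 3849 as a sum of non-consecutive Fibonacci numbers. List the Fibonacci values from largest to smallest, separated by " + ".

Greedily peel off the largest Fibonacci term at each step:
take 2584 (≤ 3849); 3849 − 2584 = 1265
take 987 (≤ 1265); 1265 − 987 = 278
take 233 (≤ 278); 278 − 233 = 45
take 34 (≤ 45); 45 − 34 = 11
take 8 (≤ 11); 11 − 8 = 3
take 3 (≤ 3); 3 − 3 = 0
So 3849 = 2584 + 987 + 233 + 34 + 8 + 3, with no two terms consecutive in the sequence.

2584 + 987 + 233 + 34 + 8 + 3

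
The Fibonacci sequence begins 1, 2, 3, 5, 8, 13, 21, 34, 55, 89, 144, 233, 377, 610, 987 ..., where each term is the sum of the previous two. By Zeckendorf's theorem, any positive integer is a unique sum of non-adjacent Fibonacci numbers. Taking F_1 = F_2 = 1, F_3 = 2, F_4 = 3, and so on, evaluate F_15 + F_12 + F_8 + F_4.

778

F_15 + F_12 + F_8 + F_4 = 610 + 144 + 21 + 3 = 778.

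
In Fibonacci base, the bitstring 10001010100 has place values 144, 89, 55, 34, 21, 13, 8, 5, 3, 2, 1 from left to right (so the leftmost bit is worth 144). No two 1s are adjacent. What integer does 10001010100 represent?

Summing the place values of the 1 bits: 144 + 21 + 8 + 3 = 176.

176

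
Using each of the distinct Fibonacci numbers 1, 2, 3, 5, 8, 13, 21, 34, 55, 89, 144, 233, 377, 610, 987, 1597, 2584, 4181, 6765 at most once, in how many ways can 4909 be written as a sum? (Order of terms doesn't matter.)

4909 = 4181+610+89+21+8 = 4181+610+89+21+5+3 = 4181+610+55+34+21+8 = 4181+377+233+89+21+8 = … (61 more), for 65 in all.

65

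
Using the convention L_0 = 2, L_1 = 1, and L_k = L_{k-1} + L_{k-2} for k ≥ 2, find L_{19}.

Iterating the recurrence up to L_{14} = 843 and L_{13} = 521:
L_{15} = L_{14} + L_{13} = 843 + 521 = 1364
L_{16} = L_{15} + L_{14} = 1364 + 843 = 2207
L_{17} = L_{16} + L_{15} = 2207 + 1364 = 3571
L_{18} = L_{17} + L_{16} = 3571 + 2207 = 5778
L_{19} = L_{18} + L_{17} = 5778 + 3571 = 9349

9349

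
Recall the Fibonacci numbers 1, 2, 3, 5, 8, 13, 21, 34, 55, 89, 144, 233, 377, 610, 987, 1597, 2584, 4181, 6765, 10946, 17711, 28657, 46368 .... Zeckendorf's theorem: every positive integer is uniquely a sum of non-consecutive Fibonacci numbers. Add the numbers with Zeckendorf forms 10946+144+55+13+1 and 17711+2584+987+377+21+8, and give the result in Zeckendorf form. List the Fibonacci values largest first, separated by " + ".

The two numbers are 11159 and 21688, so their sum is 32847.
Greedy algorithm:
32847 − 28657 = 4190
4190 − 4181 = 9
9 − 8 = 1
1 − 1 = 0

28657 + 4181 + 8 + 1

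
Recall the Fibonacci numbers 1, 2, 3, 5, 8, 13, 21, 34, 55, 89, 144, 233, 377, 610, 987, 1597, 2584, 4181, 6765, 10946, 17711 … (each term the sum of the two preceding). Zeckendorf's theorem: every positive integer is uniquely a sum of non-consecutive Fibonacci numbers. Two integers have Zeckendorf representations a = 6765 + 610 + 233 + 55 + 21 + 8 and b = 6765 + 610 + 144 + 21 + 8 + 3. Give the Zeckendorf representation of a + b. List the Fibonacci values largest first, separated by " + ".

The two numbers are 7692 and 7551, so their sum is 15243.
largest Fibonacci ≤ 15243 is 10946; 15243 − 10946 = 4297
largest Fibonacci ≤ 4297 is 4181; 4297 − 4181 = 116
largest Fibonacci ≤ 116 is 89; 116 − 89 = 27
largest Fibonacci ≤ 27 is 21; 27 − 21 = 6
largest Fibonacci ≤ 6 is 5; 6 − 5 = 1
largest Fibonacci ≤ 1 is 1; 1 − 1 = 0

10946 + 4181 + 89 + 21 + 5 + 1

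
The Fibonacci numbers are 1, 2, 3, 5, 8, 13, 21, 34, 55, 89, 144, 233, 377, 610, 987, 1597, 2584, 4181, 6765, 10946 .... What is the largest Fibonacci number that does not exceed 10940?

6765 ≤ 10940 < 10946, so the largest Fibonacci number not exceeding 10940 is 6765.

6765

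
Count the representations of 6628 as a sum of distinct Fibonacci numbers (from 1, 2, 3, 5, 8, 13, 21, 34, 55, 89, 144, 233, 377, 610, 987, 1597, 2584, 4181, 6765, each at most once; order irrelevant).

13

Starting from the Zeckendorf form and repeatedly splitting a term F_k into F_{k−1} + F_{k−2} (when neither is already used) reaches every representation.
6628 = 4181+1597+610+233+5+2 = 4181+1597+610+144+89+5+2 = 4181+1597+610+144+55+34+5+2 = … (10 more), for 13 in all.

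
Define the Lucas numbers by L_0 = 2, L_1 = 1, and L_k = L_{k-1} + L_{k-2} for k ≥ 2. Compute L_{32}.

Iterating the recurrence up to L_{24} = 103682 and L_{23} = 64079:
L_{25} = L_{24} + L_{23} = 103682 + 64079 = 167761
L_{26} = L_{25} + L_{24} = 167761 + 103682 = 271443
L_{27} = L_{26} + L_{25} = 271443 + 167761 = 439204
L_{28} = L_{27} + L_{26} = 439204 + 271443 = 710647
L_{29} = L_{28} + L_{27} = 710647 + 439204 = 1149851
L_{30} = L_{29} + L_{28} = 1149851 + 710647 = 1860498
L_{31} = L_{30} + L_{29} = 1860498 + 1149851 = 3010349
L_{32} = L_{31} + L_{30} = 3010349 + 1860498 = 4870847

4870847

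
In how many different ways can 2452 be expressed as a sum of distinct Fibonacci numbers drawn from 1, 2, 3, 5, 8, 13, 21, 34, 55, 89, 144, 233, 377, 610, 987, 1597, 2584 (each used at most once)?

10

2452 = 1597+610+233+8+3+1 = 1597+610+144+89+8+3+1 = 1597+610+144+55+34+8+3+1 = 1597+377+233+144+89+8+3+1 = 1597+610+144+55+21+13+8+3+1 = … (5 more), for 10 in all.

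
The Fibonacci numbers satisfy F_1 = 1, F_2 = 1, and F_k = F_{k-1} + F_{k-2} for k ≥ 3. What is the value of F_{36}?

14930352

Iterating the recurrence up to F_{29} = 514229 and F_{28} = 317811:
F_{30} = F_{29} + F_{28} = 514229 + 317811 = 832040
F_{31} = F_{30} + F_{29} = 832040 + 514229 = 1346269
F_{32} = F_{31} + F_{30} = 1346269 + 832040 = 2178309
F_{33} = F_{32} + F_{31} = 2178309 + 1346269 = 3524578
F_{34} = F_{33} + F_{32} = 3524578 + 2178309 = 5702887
F_{35} = F_{34} + F_{33} = 5702887 + 3524578 = 9227465
F_{36} = F_{35} + F_{34} = 9227465 + 5702887 = 14930352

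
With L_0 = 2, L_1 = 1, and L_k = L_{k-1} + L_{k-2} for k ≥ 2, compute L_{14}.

843

Iterating the recurrence up to L_{10} = 123 and L_{9} = 76:
L_{11} = L_{10} + L_{9} = 123 + 76 = 199
L_{12} = L_{11} + L_{10} = 199 + 123 = 322
L_{13} = L_{12} + L_{11} = 322 + 199 = 521
L_{14} = L_{13} + L_{12} = 521 + 322 = 843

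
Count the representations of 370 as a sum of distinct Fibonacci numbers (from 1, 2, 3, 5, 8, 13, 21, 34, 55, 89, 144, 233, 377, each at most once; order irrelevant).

9

Starting from the Zeckendorf form and repeatedly splitting a term F_k into F_{k−1} + F_{k−2} (when neither is already used) reaches every representation.
370 = 233+89+34+13+1 = 233+89+34+8+5+1 = 233+89+34+8+3+2+1 = … (6 more), for 9 in all.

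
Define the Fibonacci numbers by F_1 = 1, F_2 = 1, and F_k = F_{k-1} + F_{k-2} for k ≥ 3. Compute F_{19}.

4181

Iterating the recurrence up to F_{13} = 233 and F_{12} = 144:
F_{14} = F_{13} + F_{12} = 233 + 144 = 377
F_{15} = F_{14} + F_{13} = 377 + 233 = 610
F_{16} = F_{15} + F_{14} = 610 + 377 = 987
F_{17} = F_{16} + F_{15} = 987 + 610 = 1597
F_{18} = F_{17} + F_{16} = 1597 + 987 = 2584
F_{19} = F_{18} + F_{17} = 2584 + 1597 = 4181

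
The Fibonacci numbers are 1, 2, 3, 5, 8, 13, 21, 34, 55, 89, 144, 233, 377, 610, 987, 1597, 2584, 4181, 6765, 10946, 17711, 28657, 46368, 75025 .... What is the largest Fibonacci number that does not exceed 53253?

46368 ≤ 53253 < 75025, so the largest Fibonacci number not exceeding 53253 is 46368.

46368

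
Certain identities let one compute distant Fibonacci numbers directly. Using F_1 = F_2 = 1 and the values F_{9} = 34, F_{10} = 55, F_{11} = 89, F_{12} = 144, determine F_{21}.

10946

By the addition formula F_{m+n} = F_m F_{n+1} + F_{m−1} F_n with m=10, n=11: F_{21} = 55·144 + 34·89 = 7920 + 3026 = 10946.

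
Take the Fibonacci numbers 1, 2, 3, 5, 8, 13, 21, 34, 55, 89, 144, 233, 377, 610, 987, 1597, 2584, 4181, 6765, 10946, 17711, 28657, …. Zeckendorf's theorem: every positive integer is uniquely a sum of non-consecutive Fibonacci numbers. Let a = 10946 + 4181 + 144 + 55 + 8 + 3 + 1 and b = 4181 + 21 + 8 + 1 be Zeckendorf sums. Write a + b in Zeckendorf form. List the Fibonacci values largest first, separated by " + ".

17711 + 1597 + 233 + 8

The two numbers are 15338 and 4211, so their sum is 19549.
Repeatedly subtract the largest Fibonacci number that fits:
17711 ≤ 19549 < 28657, so take 17711; remainder 1838
1597 ≤ 1838 < 2584, so take 1597; remainder 241
233 ≤ 241 < 377, so take 233; remainder 8
8 ≤ 8 < 13, so take 8; remainder 0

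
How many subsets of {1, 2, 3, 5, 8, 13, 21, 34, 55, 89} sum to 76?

7

76 = 55+21 = 55+13+8 = 55+13+5+3 = 34+21+13+8 = … (3 more), for 7 in all.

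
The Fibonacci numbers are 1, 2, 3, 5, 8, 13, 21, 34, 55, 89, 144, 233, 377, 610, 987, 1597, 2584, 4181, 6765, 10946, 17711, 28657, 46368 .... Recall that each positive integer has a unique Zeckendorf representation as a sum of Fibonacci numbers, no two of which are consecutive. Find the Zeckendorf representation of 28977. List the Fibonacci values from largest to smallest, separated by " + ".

28977 − 28657 = 320
320 − 233 = 87
87 − 55 = 32
32 − 21 = 11
11 − 8 = 3
3 − 3 = 0
So 28977 = 28657 + 233 + 55 + 21 + 8 + 3, with no two terms consecutive in the sequence.

28657 + 233 + 55 + 21 + 8 + 3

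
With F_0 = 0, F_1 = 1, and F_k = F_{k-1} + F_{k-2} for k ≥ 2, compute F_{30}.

832040

Iterating the recurrence up to F_{22} = 17711 and F_{21} = 10946:
F_{23} = F_{22} + F_{21} = 17711 + 10946 = 28657
F_{24} = F_{23} + F_{22} = 28657 + 17711 = 46368
F_{25} = F_{24} + F_{23} = 46368 + 28657 = 75025
F_{26} = F_{25} + F_{24} = 75025 + 46368 = 121393
F_{27} = F_{26} + F_{25} = 121393 + 75025 = 196418
F_{28} = F_{27} + F_{26} = 196418 + 121393 = 317811
F_{29} = F_{28} + F_{27} = 317811 + 196418 = 514229
F_{30} = F_{29} + F_{28} = 514229 + 317811 = 832040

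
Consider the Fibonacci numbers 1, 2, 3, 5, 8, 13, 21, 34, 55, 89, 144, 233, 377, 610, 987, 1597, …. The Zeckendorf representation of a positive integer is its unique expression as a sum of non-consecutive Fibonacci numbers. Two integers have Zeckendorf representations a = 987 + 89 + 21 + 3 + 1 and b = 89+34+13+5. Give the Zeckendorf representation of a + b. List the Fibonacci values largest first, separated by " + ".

987 + 233 + 21 + 1

The two numbers are 1101 and 141, so their sum is 1242.
largest Fibonacci ≤ 1242 is 987; 1242 − 987 = 255
largest Fibonacci ≤ 255 is 233; 255 − 233 = 22
largest Fibonacci ≤ 22 is 21; 22 − 21 = 1
largest Fibonacci ≤ 1 is 1; 1 − 1 = 0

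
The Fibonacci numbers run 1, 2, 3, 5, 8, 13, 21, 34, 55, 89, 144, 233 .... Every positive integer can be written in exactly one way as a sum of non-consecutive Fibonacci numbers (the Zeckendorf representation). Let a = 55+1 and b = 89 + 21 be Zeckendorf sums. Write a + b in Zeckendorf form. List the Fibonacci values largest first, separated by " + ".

144 + 21 + 1

The two numbers are 56 and 110, so their sum is 166.
take 144 (≤ 166); 166 − 144 = 22
take 21 (≤ 22); 22 − 21 = 1
take 1 (≤ 1); 1 − 1 = 0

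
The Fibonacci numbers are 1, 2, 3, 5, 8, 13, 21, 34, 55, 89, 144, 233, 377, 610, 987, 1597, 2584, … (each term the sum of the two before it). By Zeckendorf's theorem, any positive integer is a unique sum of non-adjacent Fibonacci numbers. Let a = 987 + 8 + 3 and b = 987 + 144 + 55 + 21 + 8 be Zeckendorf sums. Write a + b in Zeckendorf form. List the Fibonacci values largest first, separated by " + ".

The two numbers are 998 and 1215, so their sum is 2213.
1597 ≤ 2213 < 2584, so take 1597; remainder 616
610 ≤ 616 < 987, so take 610; remainder 6
5 ≤ 6 < 8, so take 5; remainder 1
1 ≤ 1 < 2, so take 1; remainder 0

1597 + 610 + 5 + 1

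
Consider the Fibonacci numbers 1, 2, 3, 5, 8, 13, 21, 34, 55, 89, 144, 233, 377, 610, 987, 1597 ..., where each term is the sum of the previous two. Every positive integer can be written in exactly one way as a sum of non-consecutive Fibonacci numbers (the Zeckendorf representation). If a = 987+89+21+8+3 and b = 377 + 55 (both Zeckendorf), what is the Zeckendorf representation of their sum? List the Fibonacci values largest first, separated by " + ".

987 + 377 + 144 + 21 + 8 + 3

The two numbers are 1108 and 432, so their sum is 1540.
Greedily peel off the largest Fibonacci term at each step:
987 ≤ 1540 < 1597, so take 987; remainder 553
377 ≤ 553 < 610, so take 377; remainder 176
144 ≤ 176 < 233, so take 144; remainder 32
21 ≤ 32 < 34, so take 21; remainder 11
8 ≤ 11 < 13, so take 8; remainder 3
3 ≤ 3 < 5, so take 3; remainder 0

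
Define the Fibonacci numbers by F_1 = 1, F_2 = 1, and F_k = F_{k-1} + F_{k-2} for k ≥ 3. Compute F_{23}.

28657

Iterating the recurrence up to F_{16} = 987 and F_{15} = 610:
F_{17} = F_{16} + F_{15} = 987 + 610 = 1597
F_{18} = F_{17} + F_{16} = 1597 + 987 = 2584
F_{19} = F_{18} + F_{17} = 2584 + 1597 = 4181
F_{20} = F_{19} + F_{18} = 4181 + 2584 = 6765
F_{21} = F_{20} + F_{19} = 6765 + 4181 = 10946
F_{22} = F_{21} + F_{20} = 10946 + 6765 = 17711
F_{23} = F_{22} + F_{21} = 17711 + 10946 = 28657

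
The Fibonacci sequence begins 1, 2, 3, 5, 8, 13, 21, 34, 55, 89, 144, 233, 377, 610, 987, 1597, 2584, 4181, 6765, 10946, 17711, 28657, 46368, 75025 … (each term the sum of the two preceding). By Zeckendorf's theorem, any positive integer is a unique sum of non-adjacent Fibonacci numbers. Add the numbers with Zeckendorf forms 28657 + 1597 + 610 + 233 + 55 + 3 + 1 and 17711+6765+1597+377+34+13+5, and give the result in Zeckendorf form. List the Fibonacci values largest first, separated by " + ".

46368 + 10946 + 233 + 89 + 21 + 1

The two numbers are 31156 and 26502, so their sum is 57658.
Repeatedly subtract the largest Fibonacci number that fits:
46368 ≤ 57658 < 75025, so take 46368; remainder 11290
10946 ≤ 11290 < 17711, so take 10946; remainder 344
233 ≤ 344 < 377, so take 233; remainder 111
89 ≤ 111 < 144, so take 89; remainder 22
21 ≤ 22 < 34, so take 21; remainder 1
1 ≤ 1 < 2, so take 1; remainder 0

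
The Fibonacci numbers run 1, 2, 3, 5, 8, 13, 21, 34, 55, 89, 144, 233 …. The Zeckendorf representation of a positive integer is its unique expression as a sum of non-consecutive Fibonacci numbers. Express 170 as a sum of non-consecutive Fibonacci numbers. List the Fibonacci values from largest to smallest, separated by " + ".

144 + 21 + 5

largest Fibonacci ≤ 170 is 144; 170 − 144 = 26
largest Fibonacci ≤ 26 is 21; 26 − 21 = 5
largest Fibonacci ≤ 5 is 5; 5 − 5 = 0
So 170 = 144 + 21 + 5, with no two terms consecutive in the sequence.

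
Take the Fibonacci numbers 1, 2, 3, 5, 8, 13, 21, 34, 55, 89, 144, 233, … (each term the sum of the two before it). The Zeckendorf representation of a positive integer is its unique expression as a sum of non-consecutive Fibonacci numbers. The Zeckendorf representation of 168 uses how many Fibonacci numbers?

3

Greedily peel off the largest Fibonacci term at each step:
144 ≤ 168 < 233, so take 144; remainder 24
21 ≤ 24 < 34, so take 21; remainder 3
3 ≤ 3 < 5, so take 3; remainder 0
168 = 144 + 21 + 3, which has 3 terms.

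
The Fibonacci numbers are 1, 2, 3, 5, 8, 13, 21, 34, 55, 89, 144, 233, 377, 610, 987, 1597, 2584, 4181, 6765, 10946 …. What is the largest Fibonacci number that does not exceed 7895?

6765

6765 ≤ 7895 < 10946, so the largest Fibonacci number not exceeding 7895 is 6765.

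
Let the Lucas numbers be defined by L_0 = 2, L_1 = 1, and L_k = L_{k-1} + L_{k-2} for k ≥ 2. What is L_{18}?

Iterating the recurrence up to L_{13} = 521 and L_{12} = 322:
L_{14} = L_{13} + L_{12} = 521 + 322 = 843
L_{15} = L_{14} + L_{13} = 843 + 521 = 1364
L_{16} = L_{15} + L_{14} = 1364 + 843 = 2207
L_{17} = L_{16} + L_{15} = 2207 + 1364 = 3571
L_{18} = L_{17} + L_{16} = 3571 + 2207 = 5778

5778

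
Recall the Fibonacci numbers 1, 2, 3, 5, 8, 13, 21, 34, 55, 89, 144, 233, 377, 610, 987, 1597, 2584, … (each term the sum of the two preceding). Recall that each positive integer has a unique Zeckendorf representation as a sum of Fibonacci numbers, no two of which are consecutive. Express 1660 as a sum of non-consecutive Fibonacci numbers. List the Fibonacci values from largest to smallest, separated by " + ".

Greedy algorithm:
1660 − 1597 = 63
63 − 55 = 8
8 − 8 = 0
So 1660 = 1597 + 55 + 8, with no two terms consecutive in the sequence.

1597 + 55 + 8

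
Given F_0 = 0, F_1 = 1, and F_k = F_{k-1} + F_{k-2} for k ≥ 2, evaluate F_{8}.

21

Iterating the recurrence up to F_{4} = 3 and F_{3} = 2:
F_{5} = F_{4} + F_{3} = 3 + 2 = 5
F_{6} = F_{5} + F_{4} = 5 + 3 = 8
F_{7} = F_{6} + F_{5} = 8 + 5 = 13
F_{8} = F_{7} + F_{6} = 13 + 8 = 21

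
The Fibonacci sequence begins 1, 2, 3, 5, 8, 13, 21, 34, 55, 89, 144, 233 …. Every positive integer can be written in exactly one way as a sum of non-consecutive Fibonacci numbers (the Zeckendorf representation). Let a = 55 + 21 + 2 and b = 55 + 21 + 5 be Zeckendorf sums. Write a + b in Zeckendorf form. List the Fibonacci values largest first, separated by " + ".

144 + 13 + 2

The two numbers are 78 and 81, so their sum is 159.
159 − 144 = 15
15 − 13 = 2
2 − 2 = 0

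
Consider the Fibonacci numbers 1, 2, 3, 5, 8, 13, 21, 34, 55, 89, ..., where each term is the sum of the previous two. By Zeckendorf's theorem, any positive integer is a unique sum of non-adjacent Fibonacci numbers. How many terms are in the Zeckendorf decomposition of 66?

3

Greedy algorithm:
66: greatest Fibonacci not exceeding it is 55, leaving 11
11: greatest Fibonacci not exceeding it is 8, leaving 3
3: greatest Fibonacci not exceeding it is 3, leaving 0
66 = 55 + 8 + 3, which has 3 terms.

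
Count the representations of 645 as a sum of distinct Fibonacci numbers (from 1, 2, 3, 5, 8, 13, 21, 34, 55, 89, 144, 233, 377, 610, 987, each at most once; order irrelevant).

15

645 = 610+34+1 = 610+21+13+1 = 377+233+34+1 = 610+21+8+5+1 = 377+233+21+13+1 = … (10 more), for 15 in all.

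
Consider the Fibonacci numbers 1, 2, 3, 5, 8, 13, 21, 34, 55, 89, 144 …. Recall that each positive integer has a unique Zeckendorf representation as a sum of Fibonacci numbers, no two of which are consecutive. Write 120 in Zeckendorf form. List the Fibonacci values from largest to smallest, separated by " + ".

Greedily peel off the largest Fibonacci term at each step:
120 − 89 = 31
31 − 21 = 10
10 − 8 = 2
2 − 2 = 0
So 120 = 89 + 21 + 8 + 2, with no two terms consecutive in the sequence.

89 + 21 + 8 + 2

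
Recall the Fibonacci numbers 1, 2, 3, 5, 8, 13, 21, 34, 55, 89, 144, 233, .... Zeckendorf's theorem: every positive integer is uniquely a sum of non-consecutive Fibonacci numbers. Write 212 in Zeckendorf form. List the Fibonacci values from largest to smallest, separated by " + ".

144 + 55 + 13

Repeatedly subtract the largest Fibonacci number that fits:
212: greatest Fibonacci not exceeding it is 144, leaving 68
68: greatest Fibonacci not exceeding it is 55, leaving 13
13: greatest Fibonacci not exceeding it is 13, leaving 0
So 212 = 144 + 55 + 13, with no two terms consecutive in the sequence.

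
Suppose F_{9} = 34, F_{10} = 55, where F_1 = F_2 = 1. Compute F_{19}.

4181

By the addition formula F_{m+n} = F_m F_{n+1} + F_{m−1} F_n with m=10, n=9: F_{19} = 55·55 + 34·34 = 3025 + 1156 = 4181.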